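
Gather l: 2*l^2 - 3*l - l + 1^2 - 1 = 2*l^2 - 4*l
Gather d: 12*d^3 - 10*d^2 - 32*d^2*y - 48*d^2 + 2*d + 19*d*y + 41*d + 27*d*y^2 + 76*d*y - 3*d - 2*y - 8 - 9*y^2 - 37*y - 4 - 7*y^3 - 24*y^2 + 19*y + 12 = 12*d^3 + d^2*(-32*y - 58) + d*(27*y^2 + 95*y + 40) - 7*y^3 - 33*y^2 - 20*y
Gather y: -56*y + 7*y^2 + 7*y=7*y^2 - 49*y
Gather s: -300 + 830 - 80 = 450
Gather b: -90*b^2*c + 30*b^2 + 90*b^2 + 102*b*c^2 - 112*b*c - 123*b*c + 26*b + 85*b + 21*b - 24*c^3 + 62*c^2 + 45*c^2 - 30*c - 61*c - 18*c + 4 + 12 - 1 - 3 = b^2*(120 - 90*c) + b*(102*c^2 - 235*c + 132) - 24*c^3 + 107*c^2 - 109*c + 12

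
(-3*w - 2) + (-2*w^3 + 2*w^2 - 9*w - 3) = -2*w^3 + 2*w^2 - 12*w - 5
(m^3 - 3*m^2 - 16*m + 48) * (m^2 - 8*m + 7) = m^5 - 11*m^4 + 15*m^3 + 155*m^2 - 496*m + 336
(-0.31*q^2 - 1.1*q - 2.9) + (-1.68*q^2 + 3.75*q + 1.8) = -1.99*q^2 + 2.65*q - 1.1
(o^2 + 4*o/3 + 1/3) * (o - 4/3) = o^3 - 13*o/9 - 4/9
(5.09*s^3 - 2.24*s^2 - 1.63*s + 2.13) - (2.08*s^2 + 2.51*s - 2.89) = 5.09*s^3 - 4.32*s^2 - 4.14*s + 5.02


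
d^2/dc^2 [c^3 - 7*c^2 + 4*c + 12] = 6*c - 14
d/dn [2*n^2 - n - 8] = 4*n - 1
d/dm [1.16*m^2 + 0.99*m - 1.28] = 2.32*m + 0.99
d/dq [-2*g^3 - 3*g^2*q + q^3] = -3*g^2 + 3*q^2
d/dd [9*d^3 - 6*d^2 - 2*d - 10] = 27*d^2 - 12*d - 2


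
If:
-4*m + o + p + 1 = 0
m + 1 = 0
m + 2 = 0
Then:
No Solution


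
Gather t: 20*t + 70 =20*t + 70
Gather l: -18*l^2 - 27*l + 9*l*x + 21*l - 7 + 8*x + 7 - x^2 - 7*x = -18*l^2 + l*(9*x - 6) - x^2 + x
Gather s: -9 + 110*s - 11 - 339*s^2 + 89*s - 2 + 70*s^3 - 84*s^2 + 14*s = 70*s^3 - 423*s^2 + 213*s - 22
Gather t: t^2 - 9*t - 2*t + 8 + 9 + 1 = t^2 - 11*t + 18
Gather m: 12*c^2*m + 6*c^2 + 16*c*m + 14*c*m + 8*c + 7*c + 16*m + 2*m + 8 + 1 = 6*c^2 + 15*c + m*(12*c^2 + 30*c + 18) + 9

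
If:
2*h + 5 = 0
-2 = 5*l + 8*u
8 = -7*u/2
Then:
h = -5/2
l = 114/35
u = -16/7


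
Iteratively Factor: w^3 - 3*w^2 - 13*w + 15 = (w + 3)*(w^2 - 6*w + 5) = (w - 5)*(w + 3)*(w - 1)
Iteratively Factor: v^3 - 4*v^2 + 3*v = (v - 1)*(v^2 - 3*v) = (v - 3)*(v - 1)*(v)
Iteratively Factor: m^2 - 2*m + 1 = (m - 1)*(m - 1)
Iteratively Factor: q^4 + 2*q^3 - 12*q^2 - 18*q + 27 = (q - 3)*(q^3 + 5*q^2 + 3*q - 9) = (q - 3)*(q - 1)*(q^2 + 6*q + 9) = (q - 3)*(q - 1)*(q + 3)*(q + 3)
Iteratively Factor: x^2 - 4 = (x + 2)*(x - 2)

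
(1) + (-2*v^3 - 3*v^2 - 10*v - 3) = -2*v^3 - 3*v^2 - 10*v - 2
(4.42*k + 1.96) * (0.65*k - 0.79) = 2.873*k^2 - 2.2178*k - 1.5484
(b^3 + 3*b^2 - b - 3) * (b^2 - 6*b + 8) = b^5 - 3*b^4 - 11*b^3 + 27*b^2 + 10*b - 24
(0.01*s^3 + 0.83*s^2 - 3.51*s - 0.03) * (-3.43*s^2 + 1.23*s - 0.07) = -0.0343*s^5 - 2.8346*s^4 + 13.0595*s^3 - 4.2725*s^2 + 0.2088*s + 0.0021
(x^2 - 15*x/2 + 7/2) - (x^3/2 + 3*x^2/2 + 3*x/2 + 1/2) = -x^3/2 - x^2/2 - 9*x + 3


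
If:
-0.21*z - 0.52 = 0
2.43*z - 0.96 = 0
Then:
No Solution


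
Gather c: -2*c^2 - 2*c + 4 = -2*c^2 - 2*c + 4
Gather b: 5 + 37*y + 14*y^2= 14*y^2 + 37*y + 5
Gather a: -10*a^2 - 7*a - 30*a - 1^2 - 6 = -10*a^2 - 37*a - 7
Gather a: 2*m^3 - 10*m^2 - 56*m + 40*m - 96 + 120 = 2*m^3 - 10*m^2 - 16*m + 24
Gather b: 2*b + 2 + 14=2*b + 16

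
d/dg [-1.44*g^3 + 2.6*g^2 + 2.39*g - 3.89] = -4.32*g^2 + 5.2*g + 2.39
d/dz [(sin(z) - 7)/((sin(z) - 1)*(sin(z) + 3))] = (14*sin(z) + cos(z)^2 + 10)*cos(z)/((sin(z) - 1)^2*(sin(z) + 3)^2)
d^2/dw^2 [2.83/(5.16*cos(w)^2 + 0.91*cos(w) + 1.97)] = (-301.401792*(1 - cos(w)^2)^2 - 39.865644*cos(w)^3 - 37.9743550000002*cos(w)^2 + 84.804629*cos(w) + 248.553806)/(5.16*cos(w)^2 + 0.91*cos(w) + 1.97)^3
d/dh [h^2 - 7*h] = 2*h - 7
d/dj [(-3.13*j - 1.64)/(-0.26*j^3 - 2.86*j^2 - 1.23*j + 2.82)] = (0.8138*j^3 + 8.9518*j^2 + 3.8499*j - (3.13*j + 1.64)*(0.78*j^2 + 5.72*j + 1.23) - 8.8266)/(0.26*j^3 + 2.86*j^2 + 1.23*j - 2.82)^2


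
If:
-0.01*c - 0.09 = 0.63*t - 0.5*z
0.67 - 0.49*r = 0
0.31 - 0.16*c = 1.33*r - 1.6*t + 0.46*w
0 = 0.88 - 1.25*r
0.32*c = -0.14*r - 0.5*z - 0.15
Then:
No Solution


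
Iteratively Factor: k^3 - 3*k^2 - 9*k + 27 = (k + 3)*(k^2 - 6*k + 9) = (k - 3)*(k + 3)*(k - 3)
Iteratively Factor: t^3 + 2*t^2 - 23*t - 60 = (t + 4)*(t^2 - 2*t - 15) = (t - 5)*(t + 4)*(t + 3)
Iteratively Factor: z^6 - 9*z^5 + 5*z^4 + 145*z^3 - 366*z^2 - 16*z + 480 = (z - 3)*(z^5 - 6*z^4 - 13*z^3 + 106*z^2 - 48*z - 160) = (z - 3)*(z - 2)*(z^4 - 4*z^3 - 21*z^2 + 64*z + 80) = (z - 3)*(z - 2)*(z + 1)*(z^3 - 5*z^2 - 16*z + 80) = (z - 3)*(z - 2)*(z + 1)*(z + 4)*(z^2 - 9*z + 20) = (z - 4)*(z - 3)*(z - 2)*(z + 1)*(z + 4)*(z - 5)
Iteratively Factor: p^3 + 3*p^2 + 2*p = (p + 1)*(p^2 + 2*p) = (p + 1)*(p + 2)*(p)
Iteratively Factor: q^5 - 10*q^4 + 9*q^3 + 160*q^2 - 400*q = (q - 5)*(q^4 - 5*q^3 - 16*q^2 + 80*q) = (q - 5)*(q - 4)*(q^3 - q^2 - 20*q) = q*(q - 5)*(q - 4)*(q^2 - q - 20) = q*(q - 5)^2*(q - 4)*(q + 4)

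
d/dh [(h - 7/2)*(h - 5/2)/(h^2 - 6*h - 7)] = 63*(3 - h)/(2*(h^4 - 12*h^3 + 22*h^2 + 84*h + 49))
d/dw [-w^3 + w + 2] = 1 - 3*w^2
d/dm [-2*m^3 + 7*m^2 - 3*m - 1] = -6*m^2 + 14*m - 3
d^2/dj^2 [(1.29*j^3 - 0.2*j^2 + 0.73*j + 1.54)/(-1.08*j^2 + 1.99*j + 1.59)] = (1.77635683940025e-15*j^5 - 15.490698*j^3 - 33.20703*j^2 - 7.230222*j - 11.855258)/(1.259712*j^6 - 6.963408*j^5 + 7.266996*j^4 + 12.622769*j^3 - 10.698633*j^2 - 15.092757*j - 4.019679)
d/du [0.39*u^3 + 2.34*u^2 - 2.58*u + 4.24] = 1.17*u^2 + 4.68*u - 2.58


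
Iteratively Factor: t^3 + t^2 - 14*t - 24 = (t + 3)*(t^2 - 2*t - 8) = (t + 2)*(t + 3)*(t - 4)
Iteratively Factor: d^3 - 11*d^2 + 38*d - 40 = (d - 2)*(d^2 - 9*d + 20) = (d - 4)*(d - 2)*(d - 5)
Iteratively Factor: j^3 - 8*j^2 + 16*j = (j)*(j^2 - 8*j + 16) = j*(j - 4)*(j - 4)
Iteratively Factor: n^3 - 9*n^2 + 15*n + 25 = (n - 5)*(n^2 - 4*n - 5) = (n - 5)^2*(n + 1)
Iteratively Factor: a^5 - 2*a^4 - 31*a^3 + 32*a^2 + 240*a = (a + 3)*(a^4 - 5*a^3 - 16*a^2 + 80*a) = (a - 4)*(a + 3)*(a^3 - a^2 - 20*a) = (a - 5)*(a - 4)*(a + 3)*(a^2 + 4*a) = a*(a - 5)*(a - 4)*(a + 3)*(a + 4)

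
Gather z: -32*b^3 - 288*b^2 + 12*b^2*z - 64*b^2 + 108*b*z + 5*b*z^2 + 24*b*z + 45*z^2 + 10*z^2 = -32*b^3 - 352*b^2 + z^2*(5*b + 55) + z*(12*b^2 + 132*b)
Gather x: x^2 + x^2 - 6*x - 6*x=2*x^2 - 12*x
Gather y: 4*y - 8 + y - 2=5*y - 10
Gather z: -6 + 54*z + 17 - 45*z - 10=9*z + 1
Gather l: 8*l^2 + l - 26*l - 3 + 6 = 8*l^2 - 25*l + 3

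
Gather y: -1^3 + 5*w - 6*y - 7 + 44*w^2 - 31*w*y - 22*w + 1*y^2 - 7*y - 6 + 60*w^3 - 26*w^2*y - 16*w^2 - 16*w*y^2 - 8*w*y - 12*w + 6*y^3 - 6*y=60*w^3 + 28*w^2 - 29*w + 6*y^3 + y^2*(1 - 16*w) + y*(-26*w^2 - 39*w - 19) - 14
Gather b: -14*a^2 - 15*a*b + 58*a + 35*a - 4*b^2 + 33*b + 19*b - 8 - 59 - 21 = -14*a^2 + 93*a - 4*b^2 + b*(52 - 15*a) - 88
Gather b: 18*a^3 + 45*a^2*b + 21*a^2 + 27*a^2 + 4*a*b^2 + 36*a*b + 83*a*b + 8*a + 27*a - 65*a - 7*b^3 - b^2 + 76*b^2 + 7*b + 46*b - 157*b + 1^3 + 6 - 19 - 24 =18*a^3 + 48*a^2 - 30*a - 7*b^3 + b^2*(4*a + 75) + b*(45*a^2 + 119*a - 104) - 36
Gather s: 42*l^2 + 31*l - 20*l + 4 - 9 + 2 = 42*l^2 + 11*l - 3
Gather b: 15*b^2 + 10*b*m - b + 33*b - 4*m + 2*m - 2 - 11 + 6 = 15*b^2 + b*(10*m + 32) - 2*m - 7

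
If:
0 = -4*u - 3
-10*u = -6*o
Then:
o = -5/4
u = -3/4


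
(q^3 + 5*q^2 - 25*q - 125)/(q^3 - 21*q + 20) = (q^2 - 25)/(q^2 - 5*q + 4)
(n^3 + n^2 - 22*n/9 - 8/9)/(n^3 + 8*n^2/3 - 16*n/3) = (3*n^2 + 7*n + 2)/(3*n*(n + 4))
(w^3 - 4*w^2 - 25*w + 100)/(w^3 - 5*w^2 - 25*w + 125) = (w - 4)/(w - 5)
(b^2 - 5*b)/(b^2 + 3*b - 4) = b*(b - 5)/(b^2 + 3*b - 4)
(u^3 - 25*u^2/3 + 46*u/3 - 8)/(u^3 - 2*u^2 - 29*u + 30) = (u - 4/3)/(u + 5)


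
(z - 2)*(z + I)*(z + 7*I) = z^3 - 2*z^2 + 8*I*z^2 - 7*z - 16*I*z + 14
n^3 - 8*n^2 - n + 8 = (n - 8)*(n - 1)*(n + 1)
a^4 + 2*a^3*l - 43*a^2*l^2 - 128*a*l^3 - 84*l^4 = (a - 7*l)*(a + l)*(a + 2*l)*(a + 6*l)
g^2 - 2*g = g*(g - 2)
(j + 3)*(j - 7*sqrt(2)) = j^2 - 7*sqrt(2)*j + 3*j - 21*sqrt(2)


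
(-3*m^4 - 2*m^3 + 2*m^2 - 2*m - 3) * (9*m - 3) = -27*m^5 - 9*m^4 + 24*m^3 - 24*m^2 - 21*m + 9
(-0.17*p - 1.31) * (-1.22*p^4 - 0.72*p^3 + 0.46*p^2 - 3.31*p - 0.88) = 0.2074*p^5 + 1.7206*p^4 + 0.865*p^3 - 0.0398999999999999*p^2 + 4.4857*p + 1.1528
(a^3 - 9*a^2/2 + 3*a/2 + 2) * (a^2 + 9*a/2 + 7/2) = a^5 - 61*a^3/4 - 7*a^2 + 57*a/4 + 7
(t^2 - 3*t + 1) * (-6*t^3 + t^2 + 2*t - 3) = -6*t^5 + 19*t^4 - 7*t^3 - 8*t^2 + 11*t - 3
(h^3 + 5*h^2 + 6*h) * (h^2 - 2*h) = h^5 + 3*h^4 - 4*h^3 - 12*h^2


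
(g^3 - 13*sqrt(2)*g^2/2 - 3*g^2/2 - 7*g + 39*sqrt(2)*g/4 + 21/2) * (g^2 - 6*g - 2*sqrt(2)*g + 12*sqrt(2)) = g^5 - 17*sqrt(2)*g^4/2 - 15*g^4/2 + 28*g^3 + 255*sqrt(2)*g^3/4 - 285*g^2/2 - 125*sqrt(2)*g^2/2 - 105*sqrt(2)*g + 171*g + 126*sqrt(2)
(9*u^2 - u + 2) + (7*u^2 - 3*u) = 16*u^2 - 4*u + 2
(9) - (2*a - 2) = 11 - 2*a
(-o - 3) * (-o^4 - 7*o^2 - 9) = o^5 + 3*o^4 + 7*o^3 + 21*o^2 + 9*o + 27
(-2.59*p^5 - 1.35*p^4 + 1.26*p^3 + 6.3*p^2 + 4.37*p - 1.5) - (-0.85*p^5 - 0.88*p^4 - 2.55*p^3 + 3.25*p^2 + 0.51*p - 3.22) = -1.74*p^5 - 0.47*p^4 + 3.81*p^3 + 3.05*p^2 + 3.86*p + 1.72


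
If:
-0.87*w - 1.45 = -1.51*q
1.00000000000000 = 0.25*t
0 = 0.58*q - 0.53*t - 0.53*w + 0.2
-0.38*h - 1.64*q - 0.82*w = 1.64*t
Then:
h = 10.92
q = -3.05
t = 4.00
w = -6.96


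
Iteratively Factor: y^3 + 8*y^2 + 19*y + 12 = (y + 4)*(y^2 + 4*y + 3) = (y + 1)*(y + 4)*(y + 3)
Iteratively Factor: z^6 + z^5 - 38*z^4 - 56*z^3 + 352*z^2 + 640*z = (z + 4)*(z^5 - 3*z^4 - 26*z^3 + 48*z^2 + 160*z) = (z + 2)*(z + 4)*(z^4 - 5*z^3 - 16*z^2 + 80*z) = z*(z + 2)*(z + 4)*(z^3 - 5*z^2 - 16*z + 80) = z*(z - 4)*(z + 2)*(z + 4)*(z^2 - z - 20) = z*(z - 5)*(z - 4)*(z + 2)*(z + 4)*(z + 4)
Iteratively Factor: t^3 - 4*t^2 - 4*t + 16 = (t - 4)*(t^2 - 4) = (t - 4)*(t + 2)*(t - 2)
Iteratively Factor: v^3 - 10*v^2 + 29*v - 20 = (v - 4)*(v^2 - 6*v + 5) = (v - 4)*(v - 1)*(v - 5)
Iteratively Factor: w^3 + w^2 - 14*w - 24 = (w + 2)*(w^2 - w - 12) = (w - 4)*(w + 2)*(w + 3)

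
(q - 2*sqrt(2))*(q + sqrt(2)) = q^2 - sqrt(2)*q - 4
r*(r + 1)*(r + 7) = r^3 + 8*r^2 + 7*r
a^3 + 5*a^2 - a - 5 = (a - 1)*(a + 1)*(a + 5)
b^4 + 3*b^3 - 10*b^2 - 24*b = b*(b - 3)*(b + 2)*(b + 4)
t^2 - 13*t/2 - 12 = (t - 8)*(t + 3/2)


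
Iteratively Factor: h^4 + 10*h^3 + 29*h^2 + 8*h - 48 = (h + 4)*(h^3 + 6*h^2 + 5*h - 12) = (h + 3)*(h + 4)*(h^2 + 3*h - 4) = (h - 1)*(h + 3)*(h + 4)*(h + 4)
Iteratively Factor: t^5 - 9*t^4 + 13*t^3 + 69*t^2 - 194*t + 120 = (t + 3)*(t^4 - 12*t^3 + 49*t^2 - 78*t + 40) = (t - 5)*(t + 3)*(t^3 - 7*t^2 + 14*t - 8) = (t - 5)*(t - 2)*(t + 3)*(t^2 - 5*t + 4) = (t - 5)*(t - 4)*(t - 2)*(t + 3)*(t - 1)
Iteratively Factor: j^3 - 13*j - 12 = (j - 4)*(j^2 + 4*j + 3) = (j - 4)*(j + 3)*(j + 1)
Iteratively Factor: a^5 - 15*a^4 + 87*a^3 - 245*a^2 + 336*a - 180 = (a - 3)*(a^4 - 12*a^3 + 51*a^2 - 92*a + 60) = (a - 3)*(a - 2)*(a^3 - 10*a^2 + 31*a - 30) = (a - 5)*(a - 3)*(a - 2)*(a^2 - 5*a + 6) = (a - 5)*(a - 3)*(a - 2)^2*(a - 3)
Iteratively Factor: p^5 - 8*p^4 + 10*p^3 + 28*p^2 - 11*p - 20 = (p + 1)*(p^4 - 9*p^3 + 19*p^2 + 9*p - 20) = (p + 1)^2*(p^3 - 10*p^2 + 29*p - 20) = (p - 5)*(p + 1)^2*(p^2 - 5*p + 4) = (p - 5)*(p - 4)*(p + 1)^2*(p - 1)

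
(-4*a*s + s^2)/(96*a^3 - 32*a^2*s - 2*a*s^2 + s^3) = s/(-24*a^2 + 2*a*s + s^2)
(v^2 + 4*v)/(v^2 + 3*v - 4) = v/(v - 1)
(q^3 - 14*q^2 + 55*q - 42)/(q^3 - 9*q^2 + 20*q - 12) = (q - 7)/(q - 2)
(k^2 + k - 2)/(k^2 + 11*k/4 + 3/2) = 4*(k - 1)/(4*k + 3)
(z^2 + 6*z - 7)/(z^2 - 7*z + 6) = (z + 7)/(z - 6)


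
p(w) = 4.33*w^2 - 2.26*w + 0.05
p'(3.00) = 23.72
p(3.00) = 32.24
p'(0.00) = -2.26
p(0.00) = 0.05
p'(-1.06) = -11.44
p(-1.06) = 7.31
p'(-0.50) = -6.59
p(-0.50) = 2.26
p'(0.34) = 0.68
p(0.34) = -0.22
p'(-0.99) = -10.83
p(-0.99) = 6.53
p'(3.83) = 30.91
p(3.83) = 54.91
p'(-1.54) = -15.60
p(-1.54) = 13.80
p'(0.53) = 2.33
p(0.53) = 0.07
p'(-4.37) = -40.10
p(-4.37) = 92.62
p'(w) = 8.66*w - 2.26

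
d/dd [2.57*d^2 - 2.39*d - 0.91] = 5.14*d - 2.39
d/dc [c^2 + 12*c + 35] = 2*c + 12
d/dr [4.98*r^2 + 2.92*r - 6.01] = 9.96*r + 2.92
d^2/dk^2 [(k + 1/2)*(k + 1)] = 2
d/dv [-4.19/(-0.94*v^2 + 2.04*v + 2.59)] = (8.5476 - 7.8772*v)/(-0.94*v^2 + 2.04*v + 2.59)^2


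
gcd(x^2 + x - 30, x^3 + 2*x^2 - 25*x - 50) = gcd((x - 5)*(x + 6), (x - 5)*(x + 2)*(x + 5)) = x - 5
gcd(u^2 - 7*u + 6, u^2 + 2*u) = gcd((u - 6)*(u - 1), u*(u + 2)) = 1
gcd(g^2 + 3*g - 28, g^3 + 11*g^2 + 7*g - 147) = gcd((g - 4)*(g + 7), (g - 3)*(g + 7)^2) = g + 7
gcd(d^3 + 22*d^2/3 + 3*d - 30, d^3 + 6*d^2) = d + 6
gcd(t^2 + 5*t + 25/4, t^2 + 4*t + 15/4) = t + 5/2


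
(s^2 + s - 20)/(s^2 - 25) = (s - 4)/(s - 5)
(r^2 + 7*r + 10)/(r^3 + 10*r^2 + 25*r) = (r + 2)/(r*(r + 5))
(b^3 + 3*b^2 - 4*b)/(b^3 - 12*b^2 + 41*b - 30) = b*(b + 4)/(b^2 - 11*b + 30)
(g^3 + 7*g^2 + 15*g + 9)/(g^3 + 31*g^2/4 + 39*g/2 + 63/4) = 4*(g + 1)/(4*g + 7)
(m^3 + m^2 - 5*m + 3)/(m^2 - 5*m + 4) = (m^2 + 2*m - 3)/(m - 4)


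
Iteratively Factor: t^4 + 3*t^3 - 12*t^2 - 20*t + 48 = (t - 2)*(t^3 + 5*t^2 - 2*t - 24) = (t - 2)*(t + 3)*(t^2 + 2*t - 8) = (t - 2)*(t + 3)*(t + 4)*(t - 2)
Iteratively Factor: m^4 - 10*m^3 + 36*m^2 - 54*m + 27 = (m - 3)*(m^3 - 7*m^2 + 15*m - 9) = (m - 3)*(m - 1)*(m^2 - 6*m + 9) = (m - 3)^2*(m - 1)*(m - 3)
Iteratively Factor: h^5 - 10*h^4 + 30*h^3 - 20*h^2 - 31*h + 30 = (h - 1)*(h^4 - 9*h^3 + 21*h^2 + h - 30) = (h - 3)*(h - 1)*(h^3 - 6*h^2 + 3*h + 10) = (h - 5)*(h - 3)*(h - 1)*(h^2 - h - 2) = (h - 5)*(h - 3)*(h - 1)*(h + 1)*(h - 2)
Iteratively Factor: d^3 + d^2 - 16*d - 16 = (d + 1)*(d^2 - 16) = (d - 4)*(d + 1)*(d + 4)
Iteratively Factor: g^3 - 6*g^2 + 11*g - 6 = (g - 3)*(g^2 - 3*g + 2) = (g - 3)*(g - 1)*(g - 2)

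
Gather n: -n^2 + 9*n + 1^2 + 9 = -n^2 + 9*n + 10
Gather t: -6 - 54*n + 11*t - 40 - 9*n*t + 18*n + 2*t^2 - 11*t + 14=-9*n*t - 36*n + 2*t^2 - 32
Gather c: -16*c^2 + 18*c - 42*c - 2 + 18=-16*c^2 - 24*c + 16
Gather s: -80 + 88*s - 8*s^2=-8*s^2 + 88*s - 80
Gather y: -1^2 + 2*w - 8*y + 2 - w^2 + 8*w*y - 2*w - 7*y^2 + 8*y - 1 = -w^2 + 8*w*y - 7*y^2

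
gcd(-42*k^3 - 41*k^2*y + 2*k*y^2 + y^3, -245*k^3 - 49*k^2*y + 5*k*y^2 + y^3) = 7*k + y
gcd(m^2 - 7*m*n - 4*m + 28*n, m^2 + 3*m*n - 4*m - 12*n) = m - 4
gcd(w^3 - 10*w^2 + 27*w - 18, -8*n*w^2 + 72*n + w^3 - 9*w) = w - 3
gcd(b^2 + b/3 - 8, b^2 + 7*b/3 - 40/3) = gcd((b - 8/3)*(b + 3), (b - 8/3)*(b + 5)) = b - 8/3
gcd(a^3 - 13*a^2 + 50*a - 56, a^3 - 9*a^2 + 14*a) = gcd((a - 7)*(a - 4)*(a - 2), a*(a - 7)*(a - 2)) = a^2 - 9*a + 14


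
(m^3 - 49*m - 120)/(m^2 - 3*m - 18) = (m^2 - 3*m - 40)/(m - 6)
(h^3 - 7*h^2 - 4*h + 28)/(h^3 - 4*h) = (h - 7)/h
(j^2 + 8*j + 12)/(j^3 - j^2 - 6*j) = (j + 6)/(j*(j - 3))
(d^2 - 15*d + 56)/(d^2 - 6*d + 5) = (d^2 - 15*d + 56)/(d^2 - 6*d + 5)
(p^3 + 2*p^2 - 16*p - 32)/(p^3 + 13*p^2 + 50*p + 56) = (p - 4)/(p + 7)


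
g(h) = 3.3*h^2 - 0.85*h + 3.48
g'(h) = 6.6*h - 0.85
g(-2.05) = 19.09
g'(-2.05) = -14.38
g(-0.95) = 7.27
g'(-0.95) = -7.12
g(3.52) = 41.38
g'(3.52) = 22.38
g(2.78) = 26.62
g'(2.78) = 17.50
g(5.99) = 116.79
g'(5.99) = 38.68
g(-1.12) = 8.57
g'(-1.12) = -8.24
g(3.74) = 46.46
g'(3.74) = 23.83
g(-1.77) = 15.32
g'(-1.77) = -12.53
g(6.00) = 117.18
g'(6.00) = 38.75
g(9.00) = 263.13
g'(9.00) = 58.55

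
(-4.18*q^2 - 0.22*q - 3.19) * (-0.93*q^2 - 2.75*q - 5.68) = 3.8874*q^4 + 11.6996*q^3 + 27.3141*q^2 + 10.0221*q + 18.1192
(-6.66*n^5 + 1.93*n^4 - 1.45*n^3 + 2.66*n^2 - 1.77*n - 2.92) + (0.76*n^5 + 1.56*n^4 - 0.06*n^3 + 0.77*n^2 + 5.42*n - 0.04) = -5.9*n^5 + 3.49*n^4 - 1.51*n^3 + 3.43*n^2 + 3.65*n - 2.96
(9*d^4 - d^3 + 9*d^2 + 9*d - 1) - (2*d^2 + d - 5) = 9*d^4 - d^3 + 7*d^2 + 8*d + 4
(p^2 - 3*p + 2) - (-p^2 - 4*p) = 2*p^2 + p + 2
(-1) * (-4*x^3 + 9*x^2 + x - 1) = 4*x^3 - 9*x^2 - x + 1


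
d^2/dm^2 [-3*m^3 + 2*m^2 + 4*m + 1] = 4 - 18*m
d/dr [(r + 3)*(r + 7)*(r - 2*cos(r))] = (r + 3)*(r + 7)*(2*sin(r) + 1) + (r + 3)*(r - 2*cos(r)) + (r + 7)*(r - 2*cos(r))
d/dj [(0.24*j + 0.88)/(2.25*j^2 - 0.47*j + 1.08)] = (-0.54*j^2 - 3.96*j + 0.6728)/(5.0625*j^4 - 2.115*j^3 + 5.0809*j^2 - 1.0152*j + 1.1664)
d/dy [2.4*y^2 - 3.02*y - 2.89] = 4.8*y - 3.02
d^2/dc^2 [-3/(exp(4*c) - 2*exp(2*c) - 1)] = 24*(4*(1 - exp(2*c))^2*exp(2*c) + (2*exp(2*c) - 1)*(-exp(4*c) + 2*exp(2*c) + 1))*exp(2*c)/(-exp(4*c) + 2*exp(2*c) + 1)^3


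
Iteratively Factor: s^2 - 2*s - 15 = (s - 5)*(s + 3)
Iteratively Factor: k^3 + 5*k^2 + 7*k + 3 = (k + 1)*(k^2 + 4*k + 3) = (k + 1)^2*(k + 3)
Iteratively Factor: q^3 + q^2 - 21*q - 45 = (q + 3)*(q^2 - 2*q - 15) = (q + 3)^2*(q - 5)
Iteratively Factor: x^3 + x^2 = (x + 1)*(x^2) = x*(x + 1)*(x)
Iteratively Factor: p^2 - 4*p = (p - 4)*(p)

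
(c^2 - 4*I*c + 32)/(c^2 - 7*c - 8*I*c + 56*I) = (c + 4*I)/(c - 7)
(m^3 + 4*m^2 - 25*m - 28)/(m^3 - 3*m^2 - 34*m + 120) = (m^2 + 8*m + 7)/(m^2 + m - 30)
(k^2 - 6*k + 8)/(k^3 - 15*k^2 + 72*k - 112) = (k - 2)/(k^2 - 11*k + 28)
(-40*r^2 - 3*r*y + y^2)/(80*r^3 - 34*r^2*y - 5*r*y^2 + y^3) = 1/(-2*r + y)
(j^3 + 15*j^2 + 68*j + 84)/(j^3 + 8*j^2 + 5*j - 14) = (j + 6)/(j - 1)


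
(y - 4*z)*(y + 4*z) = y^2 - 16*z^2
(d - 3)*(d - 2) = d^2 - 5*d + 6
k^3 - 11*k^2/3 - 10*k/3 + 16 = (k - 3)*(k - 8/3)*(k + 2)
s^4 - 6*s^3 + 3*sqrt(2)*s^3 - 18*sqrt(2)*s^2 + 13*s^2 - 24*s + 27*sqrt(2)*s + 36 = (s - 3)^2*(s + sqrt(2))*(s + 2*sqrt(2))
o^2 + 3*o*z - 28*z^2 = (o - 4*z)*(o + 7*z)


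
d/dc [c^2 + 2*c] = 2*c + 2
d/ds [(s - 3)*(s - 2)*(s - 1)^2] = 4*s^3 - 21*s^2 + 34*s - 17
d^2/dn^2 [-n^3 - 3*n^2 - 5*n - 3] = -6*n - 6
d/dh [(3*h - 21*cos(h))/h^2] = 3*(7*h*sin(h) - h + 14*cos(h))/h^3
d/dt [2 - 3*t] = -3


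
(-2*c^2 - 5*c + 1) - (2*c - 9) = -2*c^2 - 7*c + 10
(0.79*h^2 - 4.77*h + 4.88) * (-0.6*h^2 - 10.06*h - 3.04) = -0.474*h^4 - 5.0854*h^3 + 42.6566*h^2 - 34.592*h - 14.8352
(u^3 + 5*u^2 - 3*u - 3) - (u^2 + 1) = u^3 + 4*u^2 - 3*u - 4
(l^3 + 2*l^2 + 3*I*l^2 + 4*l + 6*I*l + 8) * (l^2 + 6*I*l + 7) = l^5 + 2*l^4 + 9*I*l^4 - 7*l^3 + 18*I*l^3 - 14*l^2 + 45*I*l^2 + 28*l + 90*I*l + 56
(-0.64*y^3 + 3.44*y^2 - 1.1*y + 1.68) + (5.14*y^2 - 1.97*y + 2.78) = -0.64*y^3 + 8.58*y^2 - 3.07*y + 4.46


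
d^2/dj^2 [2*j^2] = 4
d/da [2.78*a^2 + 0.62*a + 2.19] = 5.56*a + 0.62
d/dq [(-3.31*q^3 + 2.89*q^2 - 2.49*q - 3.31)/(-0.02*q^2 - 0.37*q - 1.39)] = (0.0662*q^4 + 2.4494*q^3 + 12.6836*q^2 - 8.1666*q + 2.2364)/(0.0004*q^4 + 0.0148*q^3 + 0.1925*q^2 + 1.0286*q + 1.9321)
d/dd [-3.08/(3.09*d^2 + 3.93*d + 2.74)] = (19.0344*d + 12.1044)/(3.09*d^2 + 3.93*d + 2.74)^2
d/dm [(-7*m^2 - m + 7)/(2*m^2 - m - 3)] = (9*m^2 + 14*m + 10)/(4*m^4 - 4*m^3 - 11*m^2 + 6*m + 9)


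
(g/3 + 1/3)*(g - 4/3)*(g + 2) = g^3/3 + 5*g^2/9 - 2*g/3 - 8/9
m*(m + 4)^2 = m^3 + 8*m^2 + 16*m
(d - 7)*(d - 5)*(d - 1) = d^3 - 13*d^2 + 47*d - 35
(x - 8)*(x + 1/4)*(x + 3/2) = x^3 - 25*x^2/4 - 109*x/8 - 3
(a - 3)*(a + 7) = a^2 + 4*a - 21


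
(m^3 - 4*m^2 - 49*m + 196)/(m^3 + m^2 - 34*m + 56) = (m - 7)/(m - 2)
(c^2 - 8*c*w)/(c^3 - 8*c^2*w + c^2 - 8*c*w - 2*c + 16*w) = c/(c^2 + c - 2)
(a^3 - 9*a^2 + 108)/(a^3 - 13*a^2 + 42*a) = (a^2 - 3*a - 18)/(a*(a - 7))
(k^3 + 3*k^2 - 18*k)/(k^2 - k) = (k^2 + 3*k - 18)/(k - 1)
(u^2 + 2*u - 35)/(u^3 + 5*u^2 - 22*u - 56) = (u - 5)/(u^2 - 2*u - 8)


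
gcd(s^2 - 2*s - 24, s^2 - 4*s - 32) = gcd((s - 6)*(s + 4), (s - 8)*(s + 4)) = s + 4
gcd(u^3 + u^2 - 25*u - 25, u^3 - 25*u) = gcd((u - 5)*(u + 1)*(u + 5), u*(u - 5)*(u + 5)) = u^2 - 25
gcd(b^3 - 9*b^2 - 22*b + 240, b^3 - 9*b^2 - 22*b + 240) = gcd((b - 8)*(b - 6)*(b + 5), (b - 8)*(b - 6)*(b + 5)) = b^3 - 9*b^2 - 22*b + 240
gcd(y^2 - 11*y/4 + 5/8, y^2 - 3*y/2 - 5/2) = y - 5/2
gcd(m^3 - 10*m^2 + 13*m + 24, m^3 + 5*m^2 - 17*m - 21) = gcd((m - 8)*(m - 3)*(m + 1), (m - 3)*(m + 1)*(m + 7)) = m^2 - 2*m - 3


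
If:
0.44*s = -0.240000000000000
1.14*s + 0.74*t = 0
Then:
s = -0.55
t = 0.84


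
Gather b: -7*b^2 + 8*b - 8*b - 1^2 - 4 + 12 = 7 - 7*b^2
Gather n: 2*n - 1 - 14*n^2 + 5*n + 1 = -14*n^2 + 7*n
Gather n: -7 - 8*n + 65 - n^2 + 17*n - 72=-n^2 + 9*n - 14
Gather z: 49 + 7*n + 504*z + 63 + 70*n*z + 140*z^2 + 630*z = 7*n + 140*z^2 + z*(70*n + 1134) + 112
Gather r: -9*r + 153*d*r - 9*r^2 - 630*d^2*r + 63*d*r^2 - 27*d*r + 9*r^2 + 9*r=63*d*r^2 + r*(-630*d^2 + 126*d)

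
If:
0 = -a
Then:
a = 0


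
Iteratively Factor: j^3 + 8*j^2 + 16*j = (j + 4)*(j^2 + 4*j) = j*(j + 4)*(j + 4)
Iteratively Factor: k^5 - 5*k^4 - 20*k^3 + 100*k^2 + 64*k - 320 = (k + 4)*(k^4 - 9*k^3 + 16*k^2 + 36*k - 80) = (k + 2)*(k + 4)*(k^3 - 11*k^2 + 38*k - 40) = (k - 4)*(k + 2)*(k + 4)*(k^2 - 7*k + 10) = (k - 5)*(k - 4)*(k + 2)*(k + 4)*(k - 2)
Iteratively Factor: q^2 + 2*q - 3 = (q + 3)*(q - 1)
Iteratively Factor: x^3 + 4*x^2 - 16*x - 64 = (x + 4)*(x^2 - 16) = (x + 4)^2*(x - 4)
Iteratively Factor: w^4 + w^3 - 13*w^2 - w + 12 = (w - 1)*(w^3 + 2*w^2 - 11*w - 12) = (w - 1)*(w + 4)*(w^2 - 2*w - 3) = (w - 1)*(w + 1)*(w + 4)*(w - 3)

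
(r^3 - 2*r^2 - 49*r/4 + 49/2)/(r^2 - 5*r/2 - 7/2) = (r^2 + 3*r/2 - 7)/(r + 1)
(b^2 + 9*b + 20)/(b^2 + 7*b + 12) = (b + 5)/(b + 3)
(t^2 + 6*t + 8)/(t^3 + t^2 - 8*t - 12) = (t + 4)/(t^2 - t - 6)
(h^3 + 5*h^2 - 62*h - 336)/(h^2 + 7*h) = h - 2 - 48/h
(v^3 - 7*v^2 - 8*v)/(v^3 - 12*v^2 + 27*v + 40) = v/(v - 5)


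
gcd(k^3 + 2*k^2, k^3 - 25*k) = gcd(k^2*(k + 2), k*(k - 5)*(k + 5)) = k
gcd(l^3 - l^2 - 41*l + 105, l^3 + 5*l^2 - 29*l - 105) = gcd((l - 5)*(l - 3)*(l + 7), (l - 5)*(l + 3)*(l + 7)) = l^2 + 2*l - 35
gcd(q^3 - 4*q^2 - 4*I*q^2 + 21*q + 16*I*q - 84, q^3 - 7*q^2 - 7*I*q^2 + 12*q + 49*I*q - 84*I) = q^2 + q*(-4 - 7*I) + 28*I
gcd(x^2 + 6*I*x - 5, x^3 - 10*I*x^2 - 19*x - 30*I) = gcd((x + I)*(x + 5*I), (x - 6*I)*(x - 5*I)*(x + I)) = x + I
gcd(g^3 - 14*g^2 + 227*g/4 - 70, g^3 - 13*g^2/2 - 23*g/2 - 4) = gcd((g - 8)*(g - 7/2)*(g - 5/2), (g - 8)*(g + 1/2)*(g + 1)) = g - 8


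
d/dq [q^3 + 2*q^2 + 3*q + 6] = 3*q^2 + 4*q + 3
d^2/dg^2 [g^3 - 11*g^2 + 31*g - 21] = 6*g - 22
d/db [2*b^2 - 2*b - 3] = 4*b - 2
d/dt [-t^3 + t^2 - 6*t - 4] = -3*t^2 + 2*t - 6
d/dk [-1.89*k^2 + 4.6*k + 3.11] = 4.6 - 3.78*k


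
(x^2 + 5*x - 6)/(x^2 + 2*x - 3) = (x + 6)/(x + 3)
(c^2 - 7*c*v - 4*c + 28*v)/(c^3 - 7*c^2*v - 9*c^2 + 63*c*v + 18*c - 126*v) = (c - 4)/(c^2 - 9*c + 18)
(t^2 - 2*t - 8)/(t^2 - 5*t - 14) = (t - 4)/(t - 7)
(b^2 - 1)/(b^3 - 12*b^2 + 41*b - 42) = (b^2 - 1)/(b^3 - 12*b^2 + 41*b - 42)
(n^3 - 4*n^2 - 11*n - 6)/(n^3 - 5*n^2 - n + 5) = (n^2 - 5*n - 6)/(n^2 - 6*n + 5)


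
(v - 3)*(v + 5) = v^2 + 2*v - 15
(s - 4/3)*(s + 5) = s^2 + 11*s/3 - 20/3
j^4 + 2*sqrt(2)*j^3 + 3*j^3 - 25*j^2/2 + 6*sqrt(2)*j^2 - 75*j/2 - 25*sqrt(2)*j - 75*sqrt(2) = (j + 3)*(j - 5*sqrt(2)/2)*(j + 2*sqrt(2))*(j + 5*sqrt(2)/2)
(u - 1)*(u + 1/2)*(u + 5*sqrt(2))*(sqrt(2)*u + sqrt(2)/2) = sqrt(2)*u^4 + 10*u^3 - 3*sqrt(2)*u^2/4 - 15*u/2 - sqrt(2)*u/4 - 5/2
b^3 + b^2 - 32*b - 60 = (b - 6)*(b + 2)*(b + 5)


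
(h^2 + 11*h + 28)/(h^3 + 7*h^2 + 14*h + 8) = (h + 7)/(h^2 + 3*h + 2)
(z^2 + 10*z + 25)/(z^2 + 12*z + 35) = (z + 5)/(z + 7)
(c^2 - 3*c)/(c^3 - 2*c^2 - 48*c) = (3 - c)/(-c^2 + 2*c + 48)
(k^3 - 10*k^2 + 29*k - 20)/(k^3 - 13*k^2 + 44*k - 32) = (k - 5)/(k - 8)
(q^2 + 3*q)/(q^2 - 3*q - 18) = q/(q - 6)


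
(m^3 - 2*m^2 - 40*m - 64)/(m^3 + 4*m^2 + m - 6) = (m^2 - 4*m - 32)/(m^2 + 2*m - 3)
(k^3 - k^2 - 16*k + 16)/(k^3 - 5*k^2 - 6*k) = (-k^3 + k^2 + 16*k - 16)/(k*(-k^2 + 5*k + 6))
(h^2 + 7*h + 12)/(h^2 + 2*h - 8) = (h + 3)/(h - 2)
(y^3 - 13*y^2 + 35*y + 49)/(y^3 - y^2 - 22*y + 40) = (y^3 - 13*y^2 + 35*y + 49)/(y^3 - y^2 - 22*y + 40)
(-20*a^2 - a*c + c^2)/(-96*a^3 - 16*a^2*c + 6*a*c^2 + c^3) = (5*a - c)/(24*a^2 - 2*a*c - c^2)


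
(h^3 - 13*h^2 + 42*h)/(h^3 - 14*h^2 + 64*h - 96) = h*(h - 7)/(h^2 - 8*h + 16)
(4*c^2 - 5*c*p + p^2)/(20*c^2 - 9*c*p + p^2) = (-c + p)/(-5*c + p)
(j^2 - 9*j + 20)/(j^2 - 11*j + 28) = (j - 5)/(j - 7)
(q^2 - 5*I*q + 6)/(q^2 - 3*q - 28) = (-q^2 + 5*I*q - 6)/(-q^2 + 3*q + 28)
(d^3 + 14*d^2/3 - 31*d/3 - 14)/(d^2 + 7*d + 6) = d - 7/3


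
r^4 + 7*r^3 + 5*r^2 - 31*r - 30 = (r - 2)*(r + 1)*(r + 3)*(r + 5)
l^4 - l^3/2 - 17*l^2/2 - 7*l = l*(l - 7/2)*(l + 1)*(l + 2)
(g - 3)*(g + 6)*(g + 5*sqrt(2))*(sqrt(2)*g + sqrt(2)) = sqrt(2)*g^4 + 4*sqrt(2)*g^3 + 10*g^3 - 15*sqrt(2)*g^2 + 40*g^2 - 150*g - 18*sqrt(2)*g - 180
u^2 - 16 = (u - 4)*(u + 4)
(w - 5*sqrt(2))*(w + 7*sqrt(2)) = w^2 + 2*sqrt(2)*w - 70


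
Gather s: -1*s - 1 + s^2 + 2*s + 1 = s^2 + s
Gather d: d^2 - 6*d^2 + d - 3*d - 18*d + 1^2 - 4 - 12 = -5*d^2 - 20*d - 15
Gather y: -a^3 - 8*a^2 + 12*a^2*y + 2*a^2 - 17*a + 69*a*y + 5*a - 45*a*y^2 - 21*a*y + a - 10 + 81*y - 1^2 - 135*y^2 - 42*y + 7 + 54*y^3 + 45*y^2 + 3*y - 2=-a^3 - 6*a^2 - 11*a + 54*y^3 + y^2*(-45*a - 90) + y*(12*a^2 + 48*a + 42) - 6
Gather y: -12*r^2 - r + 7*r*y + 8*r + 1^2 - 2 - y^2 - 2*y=-12*r^2 + 7*r - y^2 + y*(7*r - 2) - 1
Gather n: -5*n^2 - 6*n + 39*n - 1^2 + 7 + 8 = -5*n^2 + 33*n + 14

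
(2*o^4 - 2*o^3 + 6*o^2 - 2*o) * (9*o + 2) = 18*o^5 - 14*o^4 + 50*o^3 - 6*o^2 - 4*o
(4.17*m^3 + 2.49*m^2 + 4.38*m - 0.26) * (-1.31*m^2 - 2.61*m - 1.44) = -5.4627*m^5 - 14.1456*m^4 - 18.2415*m^3 - 14.6768*m^2 - 5.6286*m + 0.3744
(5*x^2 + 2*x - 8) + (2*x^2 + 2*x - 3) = 7*x^2 + 4*x - 11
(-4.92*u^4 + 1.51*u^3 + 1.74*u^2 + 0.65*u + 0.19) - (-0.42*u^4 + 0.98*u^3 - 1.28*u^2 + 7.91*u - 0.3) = -4.5*u^4 + 0.53*u^3 + 3.02*u^2 - 7.26*u + 0.49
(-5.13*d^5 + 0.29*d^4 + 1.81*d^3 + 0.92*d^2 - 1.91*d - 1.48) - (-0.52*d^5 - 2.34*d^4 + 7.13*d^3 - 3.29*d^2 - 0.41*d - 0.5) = -4.61*d^5 + 2.63*d^4 - 5.32*d^3 + 4.21*d^2 - 1.5*d - 0.98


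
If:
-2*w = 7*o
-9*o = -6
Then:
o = 2/3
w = -7/3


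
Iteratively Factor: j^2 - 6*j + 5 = (j - 5)*(j - 1)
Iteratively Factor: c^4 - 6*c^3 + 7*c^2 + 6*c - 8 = (c - 4)*(c^3 - 2*c^2 - c + 2) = (c - 4)*(c - 1)*(c^2 - c - 2) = (c - 4)*(c - 2)*(c - 1)*(c + 1)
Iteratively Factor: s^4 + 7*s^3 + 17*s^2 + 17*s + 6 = (s + 1)*(s^3 + 6*s^2 + 11*s + 6) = (s + 1)^2*(s^2 + 5*s + 6) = (s + 1)^2*(s + 2)*(s + 3)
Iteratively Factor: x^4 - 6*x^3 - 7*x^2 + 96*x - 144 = (x + 4)*(x^3 - 10*x^2 + 33*x - 36) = (x - 4)*(x + 4)*(x^2 - 6*x + 9) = (x - 4)*(x - 3)*(x + 4)*(x - 3)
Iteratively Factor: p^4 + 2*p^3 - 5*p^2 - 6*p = (p + 3)*(p^3 - p^2 - 2*p) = p*(p + 3)*(p^2 - p - 2) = p*(p - 2)*(p + 3)*(p + 1)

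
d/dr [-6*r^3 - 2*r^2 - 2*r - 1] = -18*r^2 - 4*r - 2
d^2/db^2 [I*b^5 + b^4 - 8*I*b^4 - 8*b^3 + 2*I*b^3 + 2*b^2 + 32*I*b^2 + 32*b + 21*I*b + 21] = 20*I*b^3 + b^2*(12 - 96*I) + b*(-48 + 12*I) + 4 + 64*I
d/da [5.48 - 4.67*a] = -4.67000000000000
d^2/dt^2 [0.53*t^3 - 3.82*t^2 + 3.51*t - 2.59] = 3.18*t - 7.64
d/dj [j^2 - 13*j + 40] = 2*j - 13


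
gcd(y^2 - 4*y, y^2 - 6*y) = y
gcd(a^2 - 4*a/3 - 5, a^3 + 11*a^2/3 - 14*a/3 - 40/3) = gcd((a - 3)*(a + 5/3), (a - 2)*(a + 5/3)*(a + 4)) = a + 5/3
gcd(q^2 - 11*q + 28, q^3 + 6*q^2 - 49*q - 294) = q - 7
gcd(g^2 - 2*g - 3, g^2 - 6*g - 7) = g + 1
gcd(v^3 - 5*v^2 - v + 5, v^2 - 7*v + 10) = v - 5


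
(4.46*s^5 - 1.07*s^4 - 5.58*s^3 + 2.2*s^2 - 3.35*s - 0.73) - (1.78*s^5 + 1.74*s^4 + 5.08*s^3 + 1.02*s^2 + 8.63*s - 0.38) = 2.68*s^5 - 2.81*s^4 - 10.66*s^3 + 1.18*s^2 - 11.98*s - 0.35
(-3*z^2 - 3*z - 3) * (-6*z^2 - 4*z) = 18*z^4 + 30*z^3 + 30*z^2 + 12*z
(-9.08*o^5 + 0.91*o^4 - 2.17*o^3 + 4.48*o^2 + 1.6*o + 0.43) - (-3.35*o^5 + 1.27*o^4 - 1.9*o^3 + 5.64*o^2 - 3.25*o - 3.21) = -5.73*o^5 - 0.36*o^4 - 0.27*o^3 - 1.16*o^2 + 4.85*o + 3.64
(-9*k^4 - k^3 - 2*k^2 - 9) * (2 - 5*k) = 45*k^5 - 13*k^4 + 8*k^3 - 4*k^2 + 45*k - 18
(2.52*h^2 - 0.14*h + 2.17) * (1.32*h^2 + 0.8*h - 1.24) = 3.3264*h^4 + 1.8312*h^3 - 0.3724*h^2 + 1.9096*h - 2.6908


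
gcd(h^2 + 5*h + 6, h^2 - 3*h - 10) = h + 2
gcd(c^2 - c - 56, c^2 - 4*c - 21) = 1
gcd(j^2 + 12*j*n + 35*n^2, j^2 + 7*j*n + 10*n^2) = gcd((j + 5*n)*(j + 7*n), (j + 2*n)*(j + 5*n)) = j + 5*n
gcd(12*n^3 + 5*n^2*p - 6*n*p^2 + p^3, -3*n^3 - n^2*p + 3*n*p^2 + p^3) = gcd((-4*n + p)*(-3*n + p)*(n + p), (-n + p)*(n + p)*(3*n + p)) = n + p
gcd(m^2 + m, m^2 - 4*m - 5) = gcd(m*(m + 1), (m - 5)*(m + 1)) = m + 1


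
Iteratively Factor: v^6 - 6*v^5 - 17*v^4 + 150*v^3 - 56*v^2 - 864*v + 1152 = (v + 3)*(v^5 - 9*v^4 + 10*v^3 + 120*v^2 - 416*v + 384) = (v - 3)*(v + 3)*(v^4 - 6*v^3 - 8*v^2 + 96*v - 128) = (v - 3)*(v + 3)*(v + 4)*(v^3 - 10*v^2 + 32*v - 32) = (v - 3)*(v - 2)*(v + 3)*(v + 4)*(v^2 - 8*v + 16) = (v - 4)*(v - 3)*(v - 2)*(v + 3)*(v + 4)*(v - 4)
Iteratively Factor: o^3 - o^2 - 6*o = (o + 2)*(o^2 - 3*o) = (o - 3)*(o + 2)*(o)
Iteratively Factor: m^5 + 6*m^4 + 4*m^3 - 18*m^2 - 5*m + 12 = (m + 4)*(m^4 + 2*m^3 - 4*m^2 - 2*m + 3) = (m + 3)*(m + 4)*(m^3 - m^2 - m + 1) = (m - 1)*(m + 3)*(m + 4)*(m^2 - 1) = (m - 1)*(m + 1)*(m + 3)*(m + 4)*(m - 1)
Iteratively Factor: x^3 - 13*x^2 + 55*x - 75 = (x - 5)*(x^2 - 8*x + 15) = (x - 5)*(x - 3)*(x - 5)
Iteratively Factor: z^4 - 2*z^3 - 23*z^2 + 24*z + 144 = (z - 4)*(z^3 + 2*z^2 - 15*z - 36) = (z - 4)^2*(z^2 + 6*z + 9) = (z - 4)^2*(z + 3)*(z + 3)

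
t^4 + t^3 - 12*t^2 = t^2*(t - 3)*(t + 4)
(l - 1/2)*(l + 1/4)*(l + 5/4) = l^3 + l^2 - 7*l/16 - 5/32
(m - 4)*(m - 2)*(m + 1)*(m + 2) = m^4 - 3*m^3 - 8*m^2 + 12*m + 16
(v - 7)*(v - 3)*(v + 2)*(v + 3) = v^4 - 5*v^3 - 23*v^2 + 45*v + 126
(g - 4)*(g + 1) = g^2 - 3*g - 4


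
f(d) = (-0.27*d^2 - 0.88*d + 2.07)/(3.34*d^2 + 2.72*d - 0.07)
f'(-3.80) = 0.05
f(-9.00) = -0.05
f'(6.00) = -0.00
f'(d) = (-6.68*d - 2.72)*(-0.27*d^2 - 0.88*d + 2.07)/(3.34*d^2 + 2.72*d - 0.07)^2 + (-0.54*d - 0.88)/(3.34*d^2 + 2.72*d - 0.07)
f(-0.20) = -4.65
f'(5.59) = -0.00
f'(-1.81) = 0.75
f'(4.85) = -0.00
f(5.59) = -0.09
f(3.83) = -0.09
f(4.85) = -0.09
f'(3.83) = -0.01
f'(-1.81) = 0.75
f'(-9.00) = 0.00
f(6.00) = -0.09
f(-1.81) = 0.47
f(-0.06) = -9.59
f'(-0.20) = -11.80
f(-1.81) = 0.47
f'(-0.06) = -96.76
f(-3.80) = 0.04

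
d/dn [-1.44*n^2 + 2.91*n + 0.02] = 2.91 - 2.88*n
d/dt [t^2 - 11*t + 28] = 2*t - 11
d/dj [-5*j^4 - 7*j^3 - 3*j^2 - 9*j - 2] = -20*j^3 - 21*j^2 - 6*j - 9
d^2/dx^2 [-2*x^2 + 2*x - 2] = -4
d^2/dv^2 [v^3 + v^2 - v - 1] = 6*v + 2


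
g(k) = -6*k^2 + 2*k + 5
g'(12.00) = -142.00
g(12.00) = -835.00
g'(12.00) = -142.00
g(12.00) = -835.00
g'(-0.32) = 5.84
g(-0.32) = 3.75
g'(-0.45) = 7.40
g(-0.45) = 2.88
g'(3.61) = -41.32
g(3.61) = -65.97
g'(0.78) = -7.36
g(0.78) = 2.91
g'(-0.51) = 8.12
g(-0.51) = 2.42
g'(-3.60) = 45.20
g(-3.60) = -79.96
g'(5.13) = -59.56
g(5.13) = -142.64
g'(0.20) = -0.40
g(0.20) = 5.16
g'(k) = 2 - 12*k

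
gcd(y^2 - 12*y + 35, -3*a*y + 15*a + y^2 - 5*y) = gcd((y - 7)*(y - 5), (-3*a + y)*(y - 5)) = y - 5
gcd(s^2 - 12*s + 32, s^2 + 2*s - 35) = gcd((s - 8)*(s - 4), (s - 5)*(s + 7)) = 1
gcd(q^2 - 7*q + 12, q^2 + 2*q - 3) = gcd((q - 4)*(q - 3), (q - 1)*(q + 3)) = 1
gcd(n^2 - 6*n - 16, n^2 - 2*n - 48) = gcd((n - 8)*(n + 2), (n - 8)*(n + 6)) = n - 8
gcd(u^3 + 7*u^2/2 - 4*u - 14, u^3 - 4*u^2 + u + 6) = u - 2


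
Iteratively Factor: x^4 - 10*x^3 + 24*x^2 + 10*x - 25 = (x - 5)*(x^3 - 5*x^2 - x + 5) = (x - 5)*(x - 1)*(x^2 - 4*x - 5) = (x - 5)^2*(x - 1)*(x + 1)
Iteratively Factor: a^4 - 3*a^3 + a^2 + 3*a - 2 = (a + 1)*(a^3 - 4*a^2 + 5*a - 2) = (a - 2)*(a + 1)*(a^2 - 2*a + 1) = (a - 2)*(a - 1)*(a + 1)*(a - 1)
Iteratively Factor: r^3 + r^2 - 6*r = (r - 2)*(r^2 + 3*r) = (r - 2)*(r + 3)*(r)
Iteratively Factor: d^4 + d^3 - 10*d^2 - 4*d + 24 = (d - 2)*(d^3 + 3*d^2 - 4*d - 12) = (d - 2)*(d + 3)*(d^2 - 4) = (d - 2)^2*(d + 3)*(d + 2)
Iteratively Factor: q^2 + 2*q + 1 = (q + 1)*(q + 1)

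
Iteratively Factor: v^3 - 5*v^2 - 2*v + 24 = (v + 2)*(v^2 - 7*v + 12) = (v - 4)*(v + 2)*(v - 3)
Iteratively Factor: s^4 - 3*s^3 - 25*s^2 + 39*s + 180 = (s + 3)*(s^3 - 6*s^2 - 7*s + 60) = (s + 3)^2*(s^2 - 9*s + 20) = (s - 4)*(s + 3)^2*(s - 5)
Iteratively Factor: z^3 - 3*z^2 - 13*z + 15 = (z - 1)*(z^2 - 2*z - 15) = (z - 5)*(z - 1)*(z + 3)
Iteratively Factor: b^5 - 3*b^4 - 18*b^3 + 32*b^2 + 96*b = (b - 4)*(b^4 + b^3 - 14*b^2 - 24*b) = b*(b - 4)*(b^3 + b^2 - 14*b - 24) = b*(b - 4)*(b + 2)*(b^2 - b - 12) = b*(b - 4)*(b + 2)*(b + 3)*(b - 4)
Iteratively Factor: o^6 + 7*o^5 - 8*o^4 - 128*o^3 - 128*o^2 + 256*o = (o + 4)*(o^5 + 3*o^4 - 20*o^3 - 48*o^2 + 64*o) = (o + 4)^2*(o^4 - o^3 - 16*o^2 + 16*o) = (o - 4)*(o + 4)^2*(o^3 + 3*o^2 - 4*o) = (o - 4)*(o - 1)*(o + 4)^2*(o^2 + 4*o) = o*(o - 4)*(o - 1)*(o + 4)^2*(o + 4)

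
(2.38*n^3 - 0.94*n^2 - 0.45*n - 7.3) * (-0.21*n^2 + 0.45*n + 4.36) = -0.4998*n^5 + 1.2684*n^4 + 10.0483*n^3 - 2.7679*n^2 - 5.247*n - 31.828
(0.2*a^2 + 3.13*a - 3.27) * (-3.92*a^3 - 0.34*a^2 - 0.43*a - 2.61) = -0.784*a^5 - 12.3376*a^4 + 11.6682*a^3 - 0.7561*a^2 - 6.7632*a + 8.5347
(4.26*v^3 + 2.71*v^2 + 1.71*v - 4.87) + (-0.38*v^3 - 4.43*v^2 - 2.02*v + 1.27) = 3.88*v^3 - 1.72*v^2 - 0.31*v - 3.6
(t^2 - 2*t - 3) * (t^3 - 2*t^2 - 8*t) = t^5 - 4*t^4 - 7*t^3 + 22*t^2 + 24*t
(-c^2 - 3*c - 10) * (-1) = c^2 + 3*c + 10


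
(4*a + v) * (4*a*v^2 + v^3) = 16*a^2*v^2 + 8*a*v^3 + v^4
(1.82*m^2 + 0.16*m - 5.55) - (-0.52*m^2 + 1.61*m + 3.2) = 2.34*m^2 - 1.45*m - 8.75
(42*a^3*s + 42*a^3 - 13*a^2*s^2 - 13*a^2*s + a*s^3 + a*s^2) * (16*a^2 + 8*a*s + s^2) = 672*a^5*s + 672*a^5 + 128*a^4*s^2 + 128*a^4*s - 46*a^3*s^3 - 46*a^3*s^2 - 5*a^2*s^4 - 5*a^2*s^3 + a*s^5 + a*s^4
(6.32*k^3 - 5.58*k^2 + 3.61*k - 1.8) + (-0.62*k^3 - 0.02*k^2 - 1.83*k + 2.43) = 5.7*k^3 - 5.6*k^2 + 1.78*k + 0.63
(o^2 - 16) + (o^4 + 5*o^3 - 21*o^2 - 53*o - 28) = o^4 + 5*o^3 - 20*o^2 - 53*o - 44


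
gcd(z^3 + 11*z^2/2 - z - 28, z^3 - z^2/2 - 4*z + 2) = z - 2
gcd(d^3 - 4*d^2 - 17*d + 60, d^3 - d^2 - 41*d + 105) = d^2 - 8*d + 15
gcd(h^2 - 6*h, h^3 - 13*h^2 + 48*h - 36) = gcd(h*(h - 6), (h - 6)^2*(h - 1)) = h - 6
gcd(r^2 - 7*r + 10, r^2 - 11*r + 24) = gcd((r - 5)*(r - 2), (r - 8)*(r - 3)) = 1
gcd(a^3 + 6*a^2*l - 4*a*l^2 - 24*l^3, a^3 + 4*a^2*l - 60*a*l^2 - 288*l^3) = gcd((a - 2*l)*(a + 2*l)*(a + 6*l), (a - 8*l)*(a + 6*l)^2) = a + 6*l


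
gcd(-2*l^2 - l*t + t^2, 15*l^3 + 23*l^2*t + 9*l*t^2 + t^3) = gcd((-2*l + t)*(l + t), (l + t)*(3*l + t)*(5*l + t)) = l + t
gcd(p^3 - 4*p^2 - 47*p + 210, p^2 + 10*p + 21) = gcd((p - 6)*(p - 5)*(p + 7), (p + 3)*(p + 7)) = p + 7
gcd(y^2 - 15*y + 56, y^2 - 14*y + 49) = y - 7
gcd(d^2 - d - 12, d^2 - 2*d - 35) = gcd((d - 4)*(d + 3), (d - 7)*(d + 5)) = 1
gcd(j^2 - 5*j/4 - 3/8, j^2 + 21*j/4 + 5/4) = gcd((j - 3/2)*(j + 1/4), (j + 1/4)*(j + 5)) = j + 1/4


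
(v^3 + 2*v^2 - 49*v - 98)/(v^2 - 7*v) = v + 9 + 14/v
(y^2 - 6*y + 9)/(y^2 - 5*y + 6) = (y - 3)/(y - 2)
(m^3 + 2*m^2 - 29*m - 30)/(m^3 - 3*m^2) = (m^3 + 2*m^2 - 29*m - 30)/(m^2*(m - 3))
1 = 1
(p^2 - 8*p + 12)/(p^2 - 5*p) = (p^2 - 8*p + 12)/(p*(p - 5))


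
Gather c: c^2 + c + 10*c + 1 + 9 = c^2 + 11*c + 10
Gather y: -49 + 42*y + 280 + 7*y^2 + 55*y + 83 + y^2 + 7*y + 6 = 8*y^2 + 104*y + 320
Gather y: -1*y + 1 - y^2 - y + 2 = -y^2 - 2*y + 3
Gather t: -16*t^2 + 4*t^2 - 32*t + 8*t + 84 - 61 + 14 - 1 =-12*t^2 - 24*t + 36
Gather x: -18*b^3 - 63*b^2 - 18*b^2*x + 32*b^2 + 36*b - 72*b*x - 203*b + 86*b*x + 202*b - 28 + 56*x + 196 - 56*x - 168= -18*b^3 - 31*b^2 + 35*b + x*(-18*b^2 + 14*b)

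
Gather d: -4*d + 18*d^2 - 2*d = 18*d^2 - 6*d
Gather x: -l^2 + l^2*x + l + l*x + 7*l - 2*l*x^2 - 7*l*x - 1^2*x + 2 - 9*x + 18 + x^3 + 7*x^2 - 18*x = -l^2 + 8*l + x^3 + x^2*(7 - 2*l) + x*(l^2 - 6*l - 28) + 20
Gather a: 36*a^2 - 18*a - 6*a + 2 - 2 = 36*a^2 - 24*a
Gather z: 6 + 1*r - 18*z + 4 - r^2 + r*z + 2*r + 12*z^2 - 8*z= -r^2 + 3*r + 12*z^2 + z*(r - 26) + 10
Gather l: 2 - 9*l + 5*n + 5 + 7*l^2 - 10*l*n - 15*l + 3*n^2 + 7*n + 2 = 7*l^2 + l*(-10*n - 24) + 3*n^2 + 12*n + 9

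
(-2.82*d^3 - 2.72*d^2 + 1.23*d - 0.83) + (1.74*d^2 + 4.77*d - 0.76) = -2.82*d^3 - 0.98*d^2 + 6.0*d - 1.59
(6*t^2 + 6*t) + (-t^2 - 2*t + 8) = 5*t^2 + 4*t + 8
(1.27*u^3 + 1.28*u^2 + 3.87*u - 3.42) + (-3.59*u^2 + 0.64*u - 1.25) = 1.27*u^3 - 2.31*u^2 + 4.51*u - 4.67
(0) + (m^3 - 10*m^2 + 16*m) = m^3 - 10*m^2 + 16*m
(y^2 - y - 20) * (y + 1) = y^3 - 21*y - 20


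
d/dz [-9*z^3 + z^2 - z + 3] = -27*z^2 + 2*z - 1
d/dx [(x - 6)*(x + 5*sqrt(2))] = 2*x - 6 + 5*sqrt(2)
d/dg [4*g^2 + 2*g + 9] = 8*g + 2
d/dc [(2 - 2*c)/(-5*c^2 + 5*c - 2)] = 2*(-5*c^2 + 10*c - 3)/(25*c^4 - 50*c^3 + 45*c^2 - 20*c + 4)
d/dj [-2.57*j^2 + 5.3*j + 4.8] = 5.3 - 5.14*j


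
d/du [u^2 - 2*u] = 2*u - 2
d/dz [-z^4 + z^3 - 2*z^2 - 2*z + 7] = -4*z^3 + 3*z^2 - 4*z - 2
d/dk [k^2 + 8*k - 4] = 2*k + 8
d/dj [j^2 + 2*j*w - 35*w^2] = 2*j + 2*w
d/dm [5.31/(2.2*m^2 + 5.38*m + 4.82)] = (-23.364*m - 28.5678)/(2.2*m^2 + 5.38*m + 4.82)^2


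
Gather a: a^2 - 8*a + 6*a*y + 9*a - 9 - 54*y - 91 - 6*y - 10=a^2 + a*(6*y + 1) - 60*y - 110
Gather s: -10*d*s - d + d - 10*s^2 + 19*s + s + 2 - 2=-10*s^2 + s*(20 - 10*d)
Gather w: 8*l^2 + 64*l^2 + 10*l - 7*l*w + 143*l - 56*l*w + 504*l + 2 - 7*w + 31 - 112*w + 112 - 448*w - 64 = 72*l^2 + 657*l + w*(-63*l - 567) + 81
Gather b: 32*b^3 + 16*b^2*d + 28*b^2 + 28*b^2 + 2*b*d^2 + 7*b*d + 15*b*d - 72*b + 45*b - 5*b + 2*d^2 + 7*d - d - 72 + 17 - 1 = 32*b^3 + b^2*(16*d + 56) + b*(2*d^2 + 22*d - 32) + 2*d^2 + 6*d - 56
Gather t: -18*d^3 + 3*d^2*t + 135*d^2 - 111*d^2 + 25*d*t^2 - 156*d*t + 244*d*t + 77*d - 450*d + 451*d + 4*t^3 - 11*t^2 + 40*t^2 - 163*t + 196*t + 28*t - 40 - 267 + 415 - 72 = -18*d^3 + 24*d^2 + 78*d + 4*t^3 + t^2*(25*d + 29) + t*(3*d^2 + 88*d + 61) + 36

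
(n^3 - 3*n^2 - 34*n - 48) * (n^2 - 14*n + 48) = n^5 - 17*n^4 + 56*n^3 + 284*n^2 - 960*n - 2304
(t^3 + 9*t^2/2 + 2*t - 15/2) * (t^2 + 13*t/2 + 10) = t^5 + 11*t^4 + 165*t^3/4 + 101*t^2/2 - 115*t/4 - 75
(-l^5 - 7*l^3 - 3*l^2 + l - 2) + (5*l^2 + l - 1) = -l^5 - 7*l^3 + 2*l^2 + 2*l - 3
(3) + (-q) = 3 - q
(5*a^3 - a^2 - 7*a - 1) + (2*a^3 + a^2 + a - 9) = 7*a^3 - 6*a - 10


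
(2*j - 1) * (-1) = 1 - 2*j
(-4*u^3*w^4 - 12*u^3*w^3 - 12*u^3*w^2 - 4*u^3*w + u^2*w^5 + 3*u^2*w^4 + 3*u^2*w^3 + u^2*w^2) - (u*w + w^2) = -4*u^3*w^4 - 12*u^3*w^3 - 12*u^3*w^2 - 4*u^3*w + u^2*w^5 + 3*u^2*w^4 + 3*u^2*w^3 + u^2*w^2 - u*w - w^2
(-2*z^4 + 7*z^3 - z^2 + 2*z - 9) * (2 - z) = 2*z^5 - 11*z^4 + 15*z^3 - 4*z^2 + 13*z - 18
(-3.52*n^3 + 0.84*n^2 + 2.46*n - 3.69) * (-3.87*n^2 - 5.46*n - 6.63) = 13.6224*n^5 + 15.9684*n^4 + 9.231*n^3 - 4.7205*n^2 + 3.8376*n + 24.4647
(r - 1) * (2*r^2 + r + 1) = 2*r^3 - r^2 - 1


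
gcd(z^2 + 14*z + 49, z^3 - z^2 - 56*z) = z + 7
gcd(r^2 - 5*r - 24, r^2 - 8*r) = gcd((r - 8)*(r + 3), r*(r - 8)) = r - 8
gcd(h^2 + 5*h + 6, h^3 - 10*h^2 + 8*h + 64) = h + 2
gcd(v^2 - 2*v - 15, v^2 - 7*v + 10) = v - 5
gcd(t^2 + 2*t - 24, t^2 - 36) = t + 6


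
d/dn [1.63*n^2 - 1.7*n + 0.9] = 3.26*n - 1.7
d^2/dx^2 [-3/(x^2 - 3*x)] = 6*(x*(x - 3) - (2*x - 3)^2)/(x^3*(x - 3)^3)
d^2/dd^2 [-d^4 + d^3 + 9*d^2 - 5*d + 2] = -12*d^2 + 6*d + 18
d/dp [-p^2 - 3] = -2*p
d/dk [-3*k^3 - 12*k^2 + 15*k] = -9*k^2 - 24*k + 15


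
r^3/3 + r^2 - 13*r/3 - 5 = (r/3 + 1/3)*(r - 3)*(r + 5)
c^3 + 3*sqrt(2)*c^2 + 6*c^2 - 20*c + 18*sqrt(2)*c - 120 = (c + 6)*(c - 2*sqrt(2))*(c + 5*sqrt(2))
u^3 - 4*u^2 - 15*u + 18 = (u - 6)*(u - 1)*(u + 3)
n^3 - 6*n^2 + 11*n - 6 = (n - 3)*(n - 2)*(n - 1)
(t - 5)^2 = t^2 - 10*t + 25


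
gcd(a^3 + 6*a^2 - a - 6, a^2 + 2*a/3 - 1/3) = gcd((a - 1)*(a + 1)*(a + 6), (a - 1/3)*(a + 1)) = a + 1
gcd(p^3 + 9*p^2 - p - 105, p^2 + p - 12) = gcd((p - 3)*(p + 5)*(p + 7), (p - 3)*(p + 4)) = p - 3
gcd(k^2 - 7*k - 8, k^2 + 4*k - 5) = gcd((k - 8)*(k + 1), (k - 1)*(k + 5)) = 1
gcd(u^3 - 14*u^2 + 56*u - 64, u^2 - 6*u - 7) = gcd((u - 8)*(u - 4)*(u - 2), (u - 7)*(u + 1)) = 1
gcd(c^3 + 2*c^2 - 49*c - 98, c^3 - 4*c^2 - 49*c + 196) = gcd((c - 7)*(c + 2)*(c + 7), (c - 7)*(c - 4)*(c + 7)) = c^2 - 49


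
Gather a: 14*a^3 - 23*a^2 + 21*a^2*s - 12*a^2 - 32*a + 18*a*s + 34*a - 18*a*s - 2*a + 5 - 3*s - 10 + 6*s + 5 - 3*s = 14*a^3 + a^2*(21*s - 35)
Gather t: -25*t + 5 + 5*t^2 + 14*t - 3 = 5*t^2 - 11*t + 2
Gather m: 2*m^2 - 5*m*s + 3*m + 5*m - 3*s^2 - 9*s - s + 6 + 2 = 2*m^2 + m*(8 - 5*s) - 3*s^2 - 10*s + 8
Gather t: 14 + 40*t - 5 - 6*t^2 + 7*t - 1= -6*t^2 + 47*t + 8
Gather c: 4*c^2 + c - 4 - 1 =4*c^2 + c - 5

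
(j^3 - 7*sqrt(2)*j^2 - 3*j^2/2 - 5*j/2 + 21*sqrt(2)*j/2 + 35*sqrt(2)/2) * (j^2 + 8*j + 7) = j^5 - 7*sqrt(2)*j^4 + 13*j^4/2 - 91*sqrt(2)*j^3/2 - 15*j^3/2 - 61*j^2/2 + 105*sqrt(2)*j^2/2 - 35*j/2 + 427*sqrt(2)*j/2 + 245*sqrt(2)/2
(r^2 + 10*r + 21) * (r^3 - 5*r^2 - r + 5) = r^5 + 5*r^4 - 30*r^3 - 110*r^2 + 29*r + 105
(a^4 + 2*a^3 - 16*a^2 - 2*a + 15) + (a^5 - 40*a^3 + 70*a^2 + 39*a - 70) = a^5 + a^4 - 38*a^3 + 54*a^2 + 37*a - 55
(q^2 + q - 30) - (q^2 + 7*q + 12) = -6*q - 42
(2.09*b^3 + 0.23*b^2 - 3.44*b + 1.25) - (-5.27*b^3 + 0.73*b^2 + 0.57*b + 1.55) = 7.36*b^3 - 0.5*b^2 - 4.01*b - 0.3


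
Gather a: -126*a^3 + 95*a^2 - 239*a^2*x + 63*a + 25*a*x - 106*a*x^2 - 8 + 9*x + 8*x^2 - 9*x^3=-126*a^3 + a^2*(95 - 239*x) + a*(-106*x^2 + 25*x + 63) - 9*x^3 + 8*x^2 + 9*x - 8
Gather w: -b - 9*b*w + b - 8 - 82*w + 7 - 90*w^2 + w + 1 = -90*w^2 + w*(-9*b - 81)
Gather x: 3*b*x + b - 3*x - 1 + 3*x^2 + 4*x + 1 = b + 3*x^2 + x*(3*b + 1)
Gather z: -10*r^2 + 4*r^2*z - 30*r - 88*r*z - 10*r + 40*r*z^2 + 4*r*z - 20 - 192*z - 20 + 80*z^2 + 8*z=-10*r^2 - 40*r + z^2*(40*r + 80) + z*(4*r^2 - 84*r - 184) - 40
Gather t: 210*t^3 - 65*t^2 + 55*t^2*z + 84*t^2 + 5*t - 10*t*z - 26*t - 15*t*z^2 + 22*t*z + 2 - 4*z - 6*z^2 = 210*t^3 + t^2*(55*z + 19) + t*(-15*z^2 + 12*z - 21) - 6*z^2 - 4*z + 2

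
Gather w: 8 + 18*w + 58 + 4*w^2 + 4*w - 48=4*w^2 + 22*w + 18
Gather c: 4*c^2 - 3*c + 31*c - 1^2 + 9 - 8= 4*c^2 + 28*c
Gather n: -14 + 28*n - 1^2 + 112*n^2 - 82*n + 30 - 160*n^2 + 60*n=-48*n^2 + 6*n + 15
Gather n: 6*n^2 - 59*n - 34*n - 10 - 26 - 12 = 6*n^2 - 93*n - 48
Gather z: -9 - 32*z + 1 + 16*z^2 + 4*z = 16*z^2 - 28*z - 8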